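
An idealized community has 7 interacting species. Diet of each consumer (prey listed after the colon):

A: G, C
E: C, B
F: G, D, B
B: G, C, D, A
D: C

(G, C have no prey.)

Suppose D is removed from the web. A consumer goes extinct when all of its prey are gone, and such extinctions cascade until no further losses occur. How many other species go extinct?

Remove D.
Every predator of it retains at least one other prey: B still has G, C, A; F still has G, B.
No consumer loses all prey, so no secondary extinctions occur.

0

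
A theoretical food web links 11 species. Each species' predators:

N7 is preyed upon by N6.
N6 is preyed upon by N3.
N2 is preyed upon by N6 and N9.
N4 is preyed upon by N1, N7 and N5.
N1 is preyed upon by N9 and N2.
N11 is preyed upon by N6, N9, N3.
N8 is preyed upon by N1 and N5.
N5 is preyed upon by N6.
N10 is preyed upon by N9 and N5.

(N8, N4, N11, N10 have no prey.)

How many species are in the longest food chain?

One longest chain: N8 → N1 → N2 → N6 → N3.
It has 5 species and 4 links.

5 species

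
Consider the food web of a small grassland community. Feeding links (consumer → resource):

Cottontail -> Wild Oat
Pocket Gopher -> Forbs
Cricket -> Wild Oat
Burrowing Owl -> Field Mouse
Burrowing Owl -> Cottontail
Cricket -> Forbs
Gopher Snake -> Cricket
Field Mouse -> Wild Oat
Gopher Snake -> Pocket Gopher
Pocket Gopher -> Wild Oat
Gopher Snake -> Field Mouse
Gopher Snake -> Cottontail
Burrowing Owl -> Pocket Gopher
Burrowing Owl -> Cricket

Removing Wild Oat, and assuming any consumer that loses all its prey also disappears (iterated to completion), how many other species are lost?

Remove Wild Oat.
Round 1: Field Mouse (all prey gone), Cottontail (all prey gone) → extinct.
No further losses. Total secondary extinctions: 2.

2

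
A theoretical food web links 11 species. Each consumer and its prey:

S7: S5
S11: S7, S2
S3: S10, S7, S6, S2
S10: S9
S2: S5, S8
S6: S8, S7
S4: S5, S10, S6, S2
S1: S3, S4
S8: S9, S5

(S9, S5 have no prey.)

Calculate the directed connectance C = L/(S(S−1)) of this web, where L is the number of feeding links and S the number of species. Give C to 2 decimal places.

The web has S = 11 species and L = 20 feeding links.
C = L / (S(S−1)) = 20 / 110 = 0.1818 ≈ 0.18.

C = 0.18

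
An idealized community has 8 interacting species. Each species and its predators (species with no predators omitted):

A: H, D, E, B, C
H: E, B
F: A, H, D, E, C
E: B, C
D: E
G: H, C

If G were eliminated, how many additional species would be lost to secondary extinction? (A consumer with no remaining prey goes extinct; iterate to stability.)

0

Remove G.
Every predator of it retains at least one other prey: H still has F, A; C still has F, A, E.
No consumer loses all prey, so no secondary extinctions occur.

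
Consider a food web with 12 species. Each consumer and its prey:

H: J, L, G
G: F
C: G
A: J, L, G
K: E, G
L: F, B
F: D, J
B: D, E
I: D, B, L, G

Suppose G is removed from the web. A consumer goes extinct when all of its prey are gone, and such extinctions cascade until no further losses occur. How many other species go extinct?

1

Remove G.
Round 1: C (all prey gone) → extinct.
No further losses. Total secondary extinctions: 1.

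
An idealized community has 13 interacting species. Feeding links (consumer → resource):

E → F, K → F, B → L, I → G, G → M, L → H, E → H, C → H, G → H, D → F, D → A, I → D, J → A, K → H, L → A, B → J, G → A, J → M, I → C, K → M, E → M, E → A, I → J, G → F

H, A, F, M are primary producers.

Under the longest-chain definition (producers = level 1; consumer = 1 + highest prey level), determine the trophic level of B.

Trophic level 3

A is a producer → level 1.
J eats A (level 1); other prey at levels: M 1 → level 2.
B eats J (level 2); other prey at levels: L 2 → level 3.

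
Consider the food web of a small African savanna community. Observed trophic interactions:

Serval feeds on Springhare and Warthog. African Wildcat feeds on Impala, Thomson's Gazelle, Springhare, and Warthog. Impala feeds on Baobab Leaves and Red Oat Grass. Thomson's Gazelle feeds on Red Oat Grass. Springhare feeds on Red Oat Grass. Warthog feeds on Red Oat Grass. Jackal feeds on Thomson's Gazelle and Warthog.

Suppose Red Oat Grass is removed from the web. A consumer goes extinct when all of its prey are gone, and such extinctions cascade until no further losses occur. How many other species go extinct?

Remove Red Oat Grass.
Round 1: Warthog (all prey gone), Thomson's Gazelle (all prey gone), Springhare (all prey gone) → extinct.
Round 2: Serval (all prey gone), Jackal (all prey gone) → extinct.
No further losses. Total secondary extinctions: 5.

5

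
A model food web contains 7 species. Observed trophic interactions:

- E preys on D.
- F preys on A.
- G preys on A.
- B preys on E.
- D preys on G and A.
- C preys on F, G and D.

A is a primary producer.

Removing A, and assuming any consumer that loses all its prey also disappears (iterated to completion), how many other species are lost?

6

Remove A.
Round 1: F (all prey gone), G (all prey gone) → extinct.
Round 2: D (all prey gone) → extinct.
Round 3: E (all prey gone), C (all prey gone) → extinct.
Round 4: B (all prey gone) → extinct.
No further losses. Total secondary extinctions: 6.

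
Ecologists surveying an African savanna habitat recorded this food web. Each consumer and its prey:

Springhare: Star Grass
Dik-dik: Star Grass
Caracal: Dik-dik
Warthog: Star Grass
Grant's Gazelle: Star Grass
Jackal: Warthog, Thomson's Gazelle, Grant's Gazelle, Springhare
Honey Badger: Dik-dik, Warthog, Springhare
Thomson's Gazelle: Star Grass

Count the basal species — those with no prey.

Basal species (no prey listed): Star Grass.
Count: 1.

1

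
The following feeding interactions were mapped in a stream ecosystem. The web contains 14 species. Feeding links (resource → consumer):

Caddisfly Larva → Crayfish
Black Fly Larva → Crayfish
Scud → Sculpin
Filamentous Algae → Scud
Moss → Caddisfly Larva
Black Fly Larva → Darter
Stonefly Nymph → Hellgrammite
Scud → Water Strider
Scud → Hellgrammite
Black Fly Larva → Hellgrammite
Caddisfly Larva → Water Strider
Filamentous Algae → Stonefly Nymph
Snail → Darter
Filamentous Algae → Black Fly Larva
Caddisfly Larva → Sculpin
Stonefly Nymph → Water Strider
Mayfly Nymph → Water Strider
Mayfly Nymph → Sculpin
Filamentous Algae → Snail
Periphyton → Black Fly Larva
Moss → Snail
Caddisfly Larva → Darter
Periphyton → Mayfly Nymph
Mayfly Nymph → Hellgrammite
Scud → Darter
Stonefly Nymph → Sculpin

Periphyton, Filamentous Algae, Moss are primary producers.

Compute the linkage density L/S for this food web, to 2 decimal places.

L/S = 1.86

There are L = 26 links among S = 14 species.
L/S = 26/14 = 1.8571 ≈ 1.86.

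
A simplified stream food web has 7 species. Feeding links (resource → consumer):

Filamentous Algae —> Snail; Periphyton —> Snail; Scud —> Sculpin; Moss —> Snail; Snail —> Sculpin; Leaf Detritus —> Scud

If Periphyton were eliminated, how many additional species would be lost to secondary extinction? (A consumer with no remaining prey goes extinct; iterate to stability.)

Remove Periphyton.
Every predator of it retains at least one other prey: Snail still has Moss, Filamentous Algae.
No consumer loses all prey, so no secondary extinctions occur.

0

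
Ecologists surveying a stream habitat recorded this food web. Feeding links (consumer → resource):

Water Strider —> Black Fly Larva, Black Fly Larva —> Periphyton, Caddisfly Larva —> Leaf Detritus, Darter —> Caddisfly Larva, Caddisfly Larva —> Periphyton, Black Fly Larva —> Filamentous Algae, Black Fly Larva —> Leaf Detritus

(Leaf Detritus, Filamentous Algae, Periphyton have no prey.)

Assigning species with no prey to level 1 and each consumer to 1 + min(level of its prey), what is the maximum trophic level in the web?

3

Basal resources (level 1): Leaf Detritus, Filamentous Algae, Periphyton.
Following each consumer down to its lowest-level prey: Leaf Detritus → Black Fly Larva → Water Strider (levels 1 through 3).
All prey of Water Strider (Black Fly Larva 2) are at level 2 or above, so Water Strider is at level 1 + 2 = 3.
Every consumer has at least one prey at level 2 or below, so none exceeds level 3.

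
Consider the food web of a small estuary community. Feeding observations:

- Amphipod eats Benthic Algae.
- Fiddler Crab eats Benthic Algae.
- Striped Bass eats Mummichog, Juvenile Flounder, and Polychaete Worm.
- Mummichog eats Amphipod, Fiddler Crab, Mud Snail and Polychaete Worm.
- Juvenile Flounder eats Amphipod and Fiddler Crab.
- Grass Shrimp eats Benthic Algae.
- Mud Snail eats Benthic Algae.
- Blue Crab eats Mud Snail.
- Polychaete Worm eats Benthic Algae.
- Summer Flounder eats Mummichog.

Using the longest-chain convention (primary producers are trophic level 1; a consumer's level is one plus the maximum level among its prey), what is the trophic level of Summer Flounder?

Trophic level 4

Benthic Algae is a producer → level 1.
Mud Snail eats Benthic Algae → level 2.
Mummichog eats Mud Snail (level 2); other prey at levels: Amphipod 2, Fiddler Crab 2, Polychaete Worm 2 → level 3.
Summer Flounder eats Mummichog → level 4.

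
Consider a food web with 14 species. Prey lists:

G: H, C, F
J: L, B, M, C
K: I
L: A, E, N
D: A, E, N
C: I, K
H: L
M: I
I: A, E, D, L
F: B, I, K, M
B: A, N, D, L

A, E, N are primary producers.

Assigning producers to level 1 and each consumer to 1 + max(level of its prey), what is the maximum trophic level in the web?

Producers (level 1): A, E, N.
A → D → I → K → C → J gives J level 6.
No species has a prey at level 6, so no species reaches level 7.

6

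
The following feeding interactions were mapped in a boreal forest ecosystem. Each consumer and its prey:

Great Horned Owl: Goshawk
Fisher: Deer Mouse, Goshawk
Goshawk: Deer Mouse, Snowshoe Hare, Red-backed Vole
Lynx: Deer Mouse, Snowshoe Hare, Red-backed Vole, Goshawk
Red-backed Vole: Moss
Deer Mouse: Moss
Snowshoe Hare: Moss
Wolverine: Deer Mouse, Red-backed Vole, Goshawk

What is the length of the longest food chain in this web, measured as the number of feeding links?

One longest chain: Moss → Deer Mouse → Goshawk → Fisher.
It has 4 species and 3 links.

3 links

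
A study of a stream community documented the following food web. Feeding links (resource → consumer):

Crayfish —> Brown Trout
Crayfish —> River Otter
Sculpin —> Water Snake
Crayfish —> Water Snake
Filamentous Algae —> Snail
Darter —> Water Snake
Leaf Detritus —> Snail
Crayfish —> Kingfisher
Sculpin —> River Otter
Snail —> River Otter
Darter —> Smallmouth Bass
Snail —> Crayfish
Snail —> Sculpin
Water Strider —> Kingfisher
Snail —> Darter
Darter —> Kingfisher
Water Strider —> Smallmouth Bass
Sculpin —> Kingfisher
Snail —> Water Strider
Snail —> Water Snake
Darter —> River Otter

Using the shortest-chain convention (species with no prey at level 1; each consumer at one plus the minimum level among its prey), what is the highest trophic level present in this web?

Basal resources (level 1): Leaf Detritus, Filamentous Algae.
Following each consumer down to its lowest-level prey: Leaf Detritus → Snail → Crayfish → Kingfisher (levels 1 through 4).
All prey of Kingfisher (Crayfish 3, Sculpin 3, Water Strider 3, Darter 3) are at level 3 or above, so Kingfisher is at level 1 + 3 = 4.
Every consumer has at least one prey at level 3 or below, so none exceeds level 4.

4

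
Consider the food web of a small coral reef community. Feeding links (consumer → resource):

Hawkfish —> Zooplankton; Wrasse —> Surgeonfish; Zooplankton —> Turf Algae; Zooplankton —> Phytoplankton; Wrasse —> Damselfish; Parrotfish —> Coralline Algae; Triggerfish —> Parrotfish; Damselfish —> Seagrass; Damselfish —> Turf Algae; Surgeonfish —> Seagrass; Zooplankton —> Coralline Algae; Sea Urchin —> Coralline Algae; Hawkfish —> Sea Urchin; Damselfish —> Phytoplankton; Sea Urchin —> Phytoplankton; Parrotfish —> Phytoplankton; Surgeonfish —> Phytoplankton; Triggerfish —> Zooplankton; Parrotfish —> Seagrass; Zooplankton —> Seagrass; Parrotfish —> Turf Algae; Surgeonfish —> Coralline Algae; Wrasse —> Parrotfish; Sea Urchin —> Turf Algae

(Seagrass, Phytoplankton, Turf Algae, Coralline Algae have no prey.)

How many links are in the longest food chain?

One longest chain: Seagrass → Zooplankton → Hawkfish.
It has 3 species and 2 links.

2 links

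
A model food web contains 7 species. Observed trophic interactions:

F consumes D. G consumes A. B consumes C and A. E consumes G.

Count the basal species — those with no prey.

3

Basal species (no prey listed): A, D, C.
Count: 3.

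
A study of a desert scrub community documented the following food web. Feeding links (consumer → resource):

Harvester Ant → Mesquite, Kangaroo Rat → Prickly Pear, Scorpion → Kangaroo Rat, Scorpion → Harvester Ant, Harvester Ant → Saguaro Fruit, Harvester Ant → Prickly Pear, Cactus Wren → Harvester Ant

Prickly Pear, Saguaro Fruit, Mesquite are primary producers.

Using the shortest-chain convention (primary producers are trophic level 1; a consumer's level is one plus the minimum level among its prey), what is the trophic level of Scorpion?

Prickly Pear is a producer → level 1.
Harvester Ant eats Prickly Pear → level 2.
Scorpion eats Harvester Ant → level 3.
No prey of Scorpion is below level 2, so 3 is the minimum.

Trophic level 3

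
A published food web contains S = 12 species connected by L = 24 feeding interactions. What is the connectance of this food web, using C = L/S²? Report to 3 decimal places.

C = 0.167

The web has S = 12 species and L = 24 feeding links.
C = L / S² = 24 / 144 = 0.1667 ≈ 0.167.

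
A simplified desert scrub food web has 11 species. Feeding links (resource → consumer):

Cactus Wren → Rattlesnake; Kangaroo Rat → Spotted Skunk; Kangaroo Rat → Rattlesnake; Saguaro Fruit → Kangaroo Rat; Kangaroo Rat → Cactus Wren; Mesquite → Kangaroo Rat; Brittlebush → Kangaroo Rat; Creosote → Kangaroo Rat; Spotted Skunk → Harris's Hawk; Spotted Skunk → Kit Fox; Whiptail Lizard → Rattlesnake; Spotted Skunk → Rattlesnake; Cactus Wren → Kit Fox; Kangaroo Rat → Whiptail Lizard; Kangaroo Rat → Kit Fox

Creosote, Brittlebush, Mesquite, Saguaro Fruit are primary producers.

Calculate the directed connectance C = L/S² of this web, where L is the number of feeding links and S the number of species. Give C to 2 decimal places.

C = 0.12

The web has S = 11 species and L = 15 feeding links.
C = L / S² = 15 / 121 = 0.1240 ≈ 0.12.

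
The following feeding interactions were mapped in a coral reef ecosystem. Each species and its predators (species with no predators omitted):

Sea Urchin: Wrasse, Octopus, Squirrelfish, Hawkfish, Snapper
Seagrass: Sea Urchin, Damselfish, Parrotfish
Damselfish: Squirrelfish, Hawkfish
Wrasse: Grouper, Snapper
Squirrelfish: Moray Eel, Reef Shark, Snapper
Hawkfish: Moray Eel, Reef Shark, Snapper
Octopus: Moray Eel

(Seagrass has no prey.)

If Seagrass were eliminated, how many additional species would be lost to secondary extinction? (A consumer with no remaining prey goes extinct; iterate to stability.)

Remove Seagrass.
Round 1: Sea Urchin (all prey gone), Damselfish (all prey gone), Parrotfish (all prey gone) → extinct.
Round 2: Wrasse (all prey gone), Octopus (all prey gone), Squirrelfish (all prey gone), Hawkfish (all prey gone) → extinct.
Round 3: Grouper (all prey gone), Moray Eel (all prey gone), Reef Shark (all prey gone), Snapper (all prey gone) → extinct.
No further losses. Total secondary extinctions: 11.

11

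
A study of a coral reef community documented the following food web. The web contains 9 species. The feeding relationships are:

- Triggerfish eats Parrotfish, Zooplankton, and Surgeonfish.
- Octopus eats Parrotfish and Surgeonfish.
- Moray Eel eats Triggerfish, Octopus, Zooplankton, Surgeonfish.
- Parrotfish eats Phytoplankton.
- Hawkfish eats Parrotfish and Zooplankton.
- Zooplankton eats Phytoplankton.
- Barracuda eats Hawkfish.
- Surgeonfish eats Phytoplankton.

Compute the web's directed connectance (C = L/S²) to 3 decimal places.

The web has S = 9 species and L = 15 feeding links.
C = L / S² = 15 / 81 = 0.1852 ≈ 0.185.

C = 0.185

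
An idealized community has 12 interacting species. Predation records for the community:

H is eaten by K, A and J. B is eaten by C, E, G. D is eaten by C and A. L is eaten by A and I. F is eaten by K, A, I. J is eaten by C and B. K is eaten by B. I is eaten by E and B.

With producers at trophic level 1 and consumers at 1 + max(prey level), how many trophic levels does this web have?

4

Producers (level 1): F, L, D, H.
H → J → B → G gives G level 4.
No species has a prey at level 4, so no species reaches level 5.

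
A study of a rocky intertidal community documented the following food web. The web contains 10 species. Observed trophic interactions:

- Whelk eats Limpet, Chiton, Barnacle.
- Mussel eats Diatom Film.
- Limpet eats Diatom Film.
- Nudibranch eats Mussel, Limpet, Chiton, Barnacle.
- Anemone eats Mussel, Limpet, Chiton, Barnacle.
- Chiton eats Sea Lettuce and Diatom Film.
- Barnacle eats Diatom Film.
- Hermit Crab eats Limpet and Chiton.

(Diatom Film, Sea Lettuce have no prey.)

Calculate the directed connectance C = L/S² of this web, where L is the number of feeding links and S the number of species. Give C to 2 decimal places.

C = 0.18

The web has S = 10 species and L = 18 feeding links.
C = L / S² = 18 / 100 = 0.1800 ≈ 0.18.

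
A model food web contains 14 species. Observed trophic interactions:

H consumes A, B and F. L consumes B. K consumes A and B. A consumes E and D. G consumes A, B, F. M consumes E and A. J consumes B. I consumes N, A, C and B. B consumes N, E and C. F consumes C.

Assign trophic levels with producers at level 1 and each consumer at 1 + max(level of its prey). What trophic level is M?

Trophic level 3

E is a producer → level 1.
A eats E (level 1); other prey at levels: D 1 → level 2.
M eats A (level 2); other prey at levels: E 1 → level 3.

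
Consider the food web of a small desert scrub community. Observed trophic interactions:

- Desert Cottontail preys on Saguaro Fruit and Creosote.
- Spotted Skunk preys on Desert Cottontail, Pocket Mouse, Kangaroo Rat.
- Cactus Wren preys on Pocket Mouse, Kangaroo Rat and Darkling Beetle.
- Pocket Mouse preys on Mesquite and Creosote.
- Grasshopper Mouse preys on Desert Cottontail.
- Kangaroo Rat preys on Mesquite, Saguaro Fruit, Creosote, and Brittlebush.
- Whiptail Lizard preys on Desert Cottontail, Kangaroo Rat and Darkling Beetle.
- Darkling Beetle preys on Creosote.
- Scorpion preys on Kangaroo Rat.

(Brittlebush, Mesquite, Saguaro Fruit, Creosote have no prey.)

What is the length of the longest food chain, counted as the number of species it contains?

3 species

One longest chain: Saguaro Fruit → Desert Cottontail → Spotted Skunk.
It has 3 species and 2 links.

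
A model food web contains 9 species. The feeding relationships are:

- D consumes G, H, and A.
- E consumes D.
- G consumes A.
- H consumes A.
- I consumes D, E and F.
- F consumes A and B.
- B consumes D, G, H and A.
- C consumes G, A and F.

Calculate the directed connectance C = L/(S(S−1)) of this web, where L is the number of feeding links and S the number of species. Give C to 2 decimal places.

C = 0.25

The web has S = 9 species and L = 18 feeding links.
C = L / (S(S−1)) = 18 / 72 = 0.2500 ≈ 0.25.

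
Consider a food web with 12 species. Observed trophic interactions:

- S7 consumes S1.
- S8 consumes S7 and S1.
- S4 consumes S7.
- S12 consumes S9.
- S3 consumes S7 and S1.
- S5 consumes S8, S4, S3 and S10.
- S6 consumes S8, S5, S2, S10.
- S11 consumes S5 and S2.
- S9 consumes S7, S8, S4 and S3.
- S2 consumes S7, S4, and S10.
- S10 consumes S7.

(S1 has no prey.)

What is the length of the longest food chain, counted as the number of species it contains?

One longest chain: S1 → S7 → S4 → S2 → S11.
It has 5 species and 4 links.

5 species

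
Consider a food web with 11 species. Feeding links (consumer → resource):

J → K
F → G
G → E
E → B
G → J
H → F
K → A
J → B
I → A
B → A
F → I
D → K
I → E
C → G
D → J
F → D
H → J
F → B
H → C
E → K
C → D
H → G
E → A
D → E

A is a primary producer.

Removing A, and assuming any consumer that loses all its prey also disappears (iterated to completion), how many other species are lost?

10

Remove A.
Round 1: B (all prey gone), K (all prey gone) → extinct.
Round 2: E (all prey gone), J (all prey gone) → extinct.
Round 3: I (all prey gone), G (all prey gone), D (all prey gone) → extinct.
Round 4: F (all prey gone), C (all prey gone) → extinct.
Round 5: H (all prey gone) → extinct.
No further losses. Total secondary extinctions: 10.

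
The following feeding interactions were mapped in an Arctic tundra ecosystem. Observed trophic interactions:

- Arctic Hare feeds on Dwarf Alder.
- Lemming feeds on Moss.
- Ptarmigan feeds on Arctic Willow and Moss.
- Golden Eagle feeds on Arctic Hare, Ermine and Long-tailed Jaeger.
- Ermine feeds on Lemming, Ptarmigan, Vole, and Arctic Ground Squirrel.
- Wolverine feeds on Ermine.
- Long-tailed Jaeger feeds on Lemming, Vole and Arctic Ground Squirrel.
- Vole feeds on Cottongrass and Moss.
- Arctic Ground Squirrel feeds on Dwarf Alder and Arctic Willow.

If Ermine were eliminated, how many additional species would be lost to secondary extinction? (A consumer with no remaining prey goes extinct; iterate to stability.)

1

Remove Ermine.
Round 1: Wolverine (all prey gone) → extinct.
No further losses. Total secondary extinctions: 1.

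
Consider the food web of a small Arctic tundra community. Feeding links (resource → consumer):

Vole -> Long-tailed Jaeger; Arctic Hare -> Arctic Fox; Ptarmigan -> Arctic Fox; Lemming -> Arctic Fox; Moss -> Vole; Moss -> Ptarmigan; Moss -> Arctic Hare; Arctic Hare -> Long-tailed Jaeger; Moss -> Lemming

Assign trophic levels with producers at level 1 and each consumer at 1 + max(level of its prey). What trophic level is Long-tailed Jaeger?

Moss is a producer → level 1.
Arctic Hare eats Moss → level 2.
Long-tailed Jaeger eats Arctic Hare (level 2); other prey at levels: Vole 2 → level 3.

Trophic level 3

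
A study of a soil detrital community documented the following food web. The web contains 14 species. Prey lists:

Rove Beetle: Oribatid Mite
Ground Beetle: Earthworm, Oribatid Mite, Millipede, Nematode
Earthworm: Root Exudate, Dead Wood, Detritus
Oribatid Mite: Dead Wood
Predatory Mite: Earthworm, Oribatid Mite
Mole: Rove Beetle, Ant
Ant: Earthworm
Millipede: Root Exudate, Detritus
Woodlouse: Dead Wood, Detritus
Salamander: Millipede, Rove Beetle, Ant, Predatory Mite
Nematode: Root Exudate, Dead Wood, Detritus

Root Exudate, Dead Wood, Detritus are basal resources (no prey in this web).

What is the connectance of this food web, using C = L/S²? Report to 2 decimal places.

The web has S = 14 species and L = 25 feeding links.
C = L / S² = 25 / 196 = 0.1276 ≈ 0.13.

C = 0.13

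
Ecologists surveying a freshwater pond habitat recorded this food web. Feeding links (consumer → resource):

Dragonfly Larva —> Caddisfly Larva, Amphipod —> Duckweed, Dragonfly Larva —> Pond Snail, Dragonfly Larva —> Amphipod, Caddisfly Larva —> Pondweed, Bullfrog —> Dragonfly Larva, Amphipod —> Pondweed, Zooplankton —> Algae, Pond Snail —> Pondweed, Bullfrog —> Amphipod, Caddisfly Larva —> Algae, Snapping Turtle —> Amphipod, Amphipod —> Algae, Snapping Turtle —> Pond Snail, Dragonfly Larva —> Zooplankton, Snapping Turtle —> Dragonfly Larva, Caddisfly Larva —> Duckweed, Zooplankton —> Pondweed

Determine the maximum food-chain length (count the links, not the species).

One longest chain: Algae → Amphipod → Dragonfly Larva → Bullfrog.
It has 4 species and 3 links.

3 links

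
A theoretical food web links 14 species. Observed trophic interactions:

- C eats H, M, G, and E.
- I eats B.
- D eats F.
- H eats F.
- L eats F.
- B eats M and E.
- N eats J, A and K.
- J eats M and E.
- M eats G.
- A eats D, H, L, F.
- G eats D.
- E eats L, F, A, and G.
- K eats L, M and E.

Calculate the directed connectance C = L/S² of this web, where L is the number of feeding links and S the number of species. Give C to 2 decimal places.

C = 0.14

The web has S = 14 species and L = 28 feeding links.
C = L / S² = 28 / 196 = 0.1429 ≈ 0.14.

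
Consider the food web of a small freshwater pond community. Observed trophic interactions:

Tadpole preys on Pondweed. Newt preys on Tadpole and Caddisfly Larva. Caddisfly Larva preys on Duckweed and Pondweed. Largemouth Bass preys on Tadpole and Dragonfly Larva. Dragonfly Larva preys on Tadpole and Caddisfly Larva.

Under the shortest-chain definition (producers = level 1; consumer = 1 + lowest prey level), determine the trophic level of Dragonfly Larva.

Trophic level 3

Pondweed is a producer → level 1.
Tadpole eats Pondweed → level 2.
Dragonfly Larva eats Tadpole → level 3.
No prey of Dragonfly Larva is below level 2, so 3 is the minimum.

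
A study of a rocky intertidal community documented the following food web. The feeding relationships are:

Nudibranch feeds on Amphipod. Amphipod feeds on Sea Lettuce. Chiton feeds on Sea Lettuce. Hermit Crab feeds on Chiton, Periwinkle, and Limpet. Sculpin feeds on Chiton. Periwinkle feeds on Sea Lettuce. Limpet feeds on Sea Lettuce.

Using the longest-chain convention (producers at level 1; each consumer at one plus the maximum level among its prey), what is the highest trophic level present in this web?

3

Producers (level 1): Sea Lettuce.
Sea Lettuce → Chiton → Sculpin gives Sculpin level 3.
No species has a prey at level 3, so no species reaches level 4.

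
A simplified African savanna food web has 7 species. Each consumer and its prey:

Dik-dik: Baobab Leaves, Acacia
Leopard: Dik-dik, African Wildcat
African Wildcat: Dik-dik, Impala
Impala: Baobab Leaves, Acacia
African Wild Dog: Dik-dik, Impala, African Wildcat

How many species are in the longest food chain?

One longest chain: Baobab Leaves → Dik-dik → African Wildcat → African Wild Dog.
It has 4 species and 3 links.

4 species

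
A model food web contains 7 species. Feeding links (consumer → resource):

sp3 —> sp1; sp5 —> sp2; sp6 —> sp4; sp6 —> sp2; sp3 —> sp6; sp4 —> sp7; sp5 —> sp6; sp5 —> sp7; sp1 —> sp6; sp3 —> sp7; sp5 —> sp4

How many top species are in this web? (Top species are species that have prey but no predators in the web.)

2

Top species (has prey, but nothing eats it): sp5, sp3.
Count: 2.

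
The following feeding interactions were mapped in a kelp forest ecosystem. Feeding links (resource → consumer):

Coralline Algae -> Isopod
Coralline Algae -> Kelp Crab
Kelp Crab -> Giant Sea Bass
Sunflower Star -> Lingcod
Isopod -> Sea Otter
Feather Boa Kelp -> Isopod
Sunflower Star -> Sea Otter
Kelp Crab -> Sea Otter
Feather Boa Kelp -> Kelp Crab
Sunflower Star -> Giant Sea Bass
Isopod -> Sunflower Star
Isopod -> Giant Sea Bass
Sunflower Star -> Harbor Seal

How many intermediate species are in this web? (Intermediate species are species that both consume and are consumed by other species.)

Intermediate species (has both prey and predators): Isopod, Kelp Crab, Sunflower Star.
Count: 3.

3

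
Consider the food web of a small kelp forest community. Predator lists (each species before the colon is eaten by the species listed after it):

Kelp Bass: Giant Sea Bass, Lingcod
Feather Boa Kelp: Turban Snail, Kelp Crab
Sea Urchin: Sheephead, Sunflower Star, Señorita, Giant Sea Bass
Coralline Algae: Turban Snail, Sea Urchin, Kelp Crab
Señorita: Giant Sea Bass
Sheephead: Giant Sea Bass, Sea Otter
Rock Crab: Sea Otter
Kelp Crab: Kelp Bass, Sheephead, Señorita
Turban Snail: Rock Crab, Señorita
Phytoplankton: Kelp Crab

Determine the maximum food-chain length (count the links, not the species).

One longest chain: Coralline Algae → Sea Urchin → Sheephead → Giant Sea Bass.
It has 4 species and 3 links.

3 links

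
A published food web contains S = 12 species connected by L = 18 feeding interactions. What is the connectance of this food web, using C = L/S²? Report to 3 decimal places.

C = 0.125

The web has S = 12 species and L = 18 feeding links.
C = L / S² = 18 / 144 = 0.1250 ≈ 0.125.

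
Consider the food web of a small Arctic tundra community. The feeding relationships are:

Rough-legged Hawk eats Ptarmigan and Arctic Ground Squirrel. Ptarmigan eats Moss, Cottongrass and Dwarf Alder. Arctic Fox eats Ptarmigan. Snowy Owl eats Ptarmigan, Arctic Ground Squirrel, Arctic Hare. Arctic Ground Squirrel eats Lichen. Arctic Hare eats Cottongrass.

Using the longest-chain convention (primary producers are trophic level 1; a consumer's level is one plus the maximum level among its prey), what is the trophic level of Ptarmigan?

Trophic level 2

Dwarf Alder is a producer → level 1.
Ptarmigan eats Dwarf Alder (level 1); other prey at levels: Moss 1, Cottongrass 1 → level 2.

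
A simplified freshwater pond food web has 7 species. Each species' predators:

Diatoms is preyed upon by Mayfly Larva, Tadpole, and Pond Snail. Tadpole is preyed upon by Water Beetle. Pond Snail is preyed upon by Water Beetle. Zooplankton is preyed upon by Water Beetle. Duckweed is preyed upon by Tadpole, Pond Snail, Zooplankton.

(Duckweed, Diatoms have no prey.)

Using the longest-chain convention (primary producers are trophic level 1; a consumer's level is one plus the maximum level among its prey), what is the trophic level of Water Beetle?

Duckweed is a producer → level 1.
Tadpole eats Duckweed (level 1); other prey at levels: Diatoms 1 → level 2.
Water Beetle eats Tadpole (level 2); other prey at levels: Zooplankton 2, Pond Snail 2 → level 3.

Trophic level 3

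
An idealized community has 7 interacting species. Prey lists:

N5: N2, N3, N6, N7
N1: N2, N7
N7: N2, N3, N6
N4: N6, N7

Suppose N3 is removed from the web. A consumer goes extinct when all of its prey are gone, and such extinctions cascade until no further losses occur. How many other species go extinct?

0

Remove N3.
Every predator of it retains at least one other prey: N7 still has N2, N6; N5 still has N2, N6, N7.
No consumer loses all prey, so no secondary extinctions occur.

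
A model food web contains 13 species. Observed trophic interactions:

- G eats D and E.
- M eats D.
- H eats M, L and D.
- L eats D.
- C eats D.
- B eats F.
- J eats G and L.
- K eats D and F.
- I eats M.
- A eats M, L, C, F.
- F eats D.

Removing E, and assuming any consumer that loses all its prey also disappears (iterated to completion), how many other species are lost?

0

Remove E.
Every predator of it retains at least one other prey: G still has D.
No consumer loses all prey, so no secondary extinctions occur.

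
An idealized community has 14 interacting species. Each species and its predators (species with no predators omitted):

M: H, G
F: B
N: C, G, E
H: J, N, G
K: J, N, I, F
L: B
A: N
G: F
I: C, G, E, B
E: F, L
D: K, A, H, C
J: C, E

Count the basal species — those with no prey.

2

Basal species (no prey listed): D, M.
Count: 2.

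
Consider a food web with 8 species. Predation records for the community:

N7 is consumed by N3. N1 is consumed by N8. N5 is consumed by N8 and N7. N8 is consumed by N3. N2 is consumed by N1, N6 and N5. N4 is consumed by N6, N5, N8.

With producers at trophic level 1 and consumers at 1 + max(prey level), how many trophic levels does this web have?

4

Producers (level 1): N4, N2.
N4 → N5 → N7 → N3 gives N3 level 4.
No species has a prey at level 4, so no species reaches level 5.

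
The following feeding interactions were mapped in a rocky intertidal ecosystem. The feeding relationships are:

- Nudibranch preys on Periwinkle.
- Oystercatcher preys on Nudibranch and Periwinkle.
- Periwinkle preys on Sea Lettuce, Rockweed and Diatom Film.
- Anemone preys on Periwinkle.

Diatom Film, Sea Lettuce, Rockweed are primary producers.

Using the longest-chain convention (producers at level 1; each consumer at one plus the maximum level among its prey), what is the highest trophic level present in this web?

Producers (level 1): Diatom Film, Sea Lettuce, Rockweed.
Diatom Film → Periwinkle → Nudibranch → Oystercatcher gives Oystercatcher level 4.
No species has a prey at level 4, so no species reaches level 5.

4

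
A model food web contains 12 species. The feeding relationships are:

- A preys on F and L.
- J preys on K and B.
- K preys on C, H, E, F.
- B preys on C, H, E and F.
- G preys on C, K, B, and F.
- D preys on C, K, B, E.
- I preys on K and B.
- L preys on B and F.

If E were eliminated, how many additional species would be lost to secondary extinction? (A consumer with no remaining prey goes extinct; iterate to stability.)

0

Remove E.
Every predator of it retains at least one other prey: B still has C, F, H; K still has C, F, H; D still has C, B, K.
No consumer loses all prey, so no secondary extinctions occur.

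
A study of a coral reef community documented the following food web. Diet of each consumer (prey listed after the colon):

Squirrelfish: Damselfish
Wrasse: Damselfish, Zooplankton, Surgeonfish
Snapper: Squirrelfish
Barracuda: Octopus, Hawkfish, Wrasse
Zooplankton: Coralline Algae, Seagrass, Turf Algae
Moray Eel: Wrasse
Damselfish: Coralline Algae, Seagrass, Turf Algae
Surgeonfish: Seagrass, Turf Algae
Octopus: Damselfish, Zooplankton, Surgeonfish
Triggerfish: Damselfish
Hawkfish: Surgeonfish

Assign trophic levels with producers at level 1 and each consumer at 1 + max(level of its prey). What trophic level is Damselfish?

Trophic level 2

Coralline Algae is a producer → level 1.
Damselfish eats Coralline Algae (level 1); other prey at levels: Seagrass 1, Turf Algae 1 → level 2.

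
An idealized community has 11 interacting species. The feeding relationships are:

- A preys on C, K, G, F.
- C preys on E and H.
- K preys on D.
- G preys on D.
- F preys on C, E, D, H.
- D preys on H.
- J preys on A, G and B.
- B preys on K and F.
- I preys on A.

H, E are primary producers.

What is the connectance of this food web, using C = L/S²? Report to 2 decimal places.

C = 0.16

The web has S = 11 species and L = 19 feeding links.
C = L / S² = 19 / 121 = 0.1570 ≈ 0.16.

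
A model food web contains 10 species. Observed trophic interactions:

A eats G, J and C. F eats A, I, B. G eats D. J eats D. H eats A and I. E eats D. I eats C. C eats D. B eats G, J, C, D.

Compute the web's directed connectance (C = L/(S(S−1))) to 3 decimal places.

C = 0.189

The web has S = 10 species and L = 17 feeding links.
C = L / (S(S−1)) = 17 / 90 = 0.1889 ≈ 0.189.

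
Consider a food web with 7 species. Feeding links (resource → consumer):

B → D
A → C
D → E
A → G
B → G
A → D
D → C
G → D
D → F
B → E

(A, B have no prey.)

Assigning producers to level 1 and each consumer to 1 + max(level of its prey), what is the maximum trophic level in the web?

4

Producers (level 1): A, B.
A → G → D → F gives F level 4.
No species has a prey at level 4, so no species reaches level 5.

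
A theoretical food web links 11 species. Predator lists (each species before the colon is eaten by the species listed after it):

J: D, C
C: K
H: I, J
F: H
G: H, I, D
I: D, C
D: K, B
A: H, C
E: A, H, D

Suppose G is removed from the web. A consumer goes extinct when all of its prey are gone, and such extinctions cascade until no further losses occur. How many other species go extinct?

Remove G.
Every predator of it retains at least one other prey: H still has F, E, A; I still has H; D still has E, I, J.
No consumer loses all prey, so no secondary extinctions occur.

0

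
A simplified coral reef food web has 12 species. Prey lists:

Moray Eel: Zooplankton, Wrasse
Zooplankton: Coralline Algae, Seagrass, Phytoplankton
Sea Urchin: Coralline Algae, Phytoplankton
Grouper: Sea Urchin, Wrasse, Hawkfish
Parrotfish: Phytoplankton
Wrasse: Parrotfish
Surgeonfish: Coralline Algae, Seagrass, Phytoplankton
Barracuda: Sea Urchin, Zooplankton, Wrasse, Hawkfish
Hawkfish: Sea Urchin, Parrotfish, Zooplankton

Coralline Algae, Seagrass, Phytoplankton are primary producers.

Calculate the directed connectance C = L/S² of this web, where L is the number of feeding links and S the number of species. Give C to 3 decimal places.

The web has S = 12 species and L = 22 feeding links.
C = L / S² = 22 / 144 = 0.1528 ≈ 0.153.

C = 0.153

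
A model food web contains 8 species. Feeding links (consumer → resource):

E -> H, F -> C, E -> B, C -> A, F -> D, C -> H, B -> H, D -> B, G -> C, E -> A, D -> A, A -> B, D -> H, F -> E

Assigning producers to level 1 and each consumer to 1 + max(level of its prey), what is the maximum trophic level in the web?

Producers (level 1): H.
H → B → A → E → F gives F level 5.
No species has a prey at level 5, so no species reaches level 6.

5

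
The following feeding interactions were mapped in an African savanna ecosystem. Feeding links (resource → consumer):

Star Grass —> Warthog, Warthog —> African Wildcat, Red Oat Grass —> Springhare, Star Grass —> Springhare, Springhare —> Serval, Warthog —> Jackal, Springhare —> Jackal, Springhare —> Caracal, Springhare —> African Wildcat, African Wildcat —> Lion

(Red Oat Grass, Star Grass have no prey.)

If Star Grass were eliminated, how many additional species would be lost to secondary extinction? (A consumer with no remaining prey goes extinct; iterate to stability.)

Remove Star Grass.
Round 1: Warthog (all prey gone) → extinct.
No further losses. Total secondary extinctions: 1.

1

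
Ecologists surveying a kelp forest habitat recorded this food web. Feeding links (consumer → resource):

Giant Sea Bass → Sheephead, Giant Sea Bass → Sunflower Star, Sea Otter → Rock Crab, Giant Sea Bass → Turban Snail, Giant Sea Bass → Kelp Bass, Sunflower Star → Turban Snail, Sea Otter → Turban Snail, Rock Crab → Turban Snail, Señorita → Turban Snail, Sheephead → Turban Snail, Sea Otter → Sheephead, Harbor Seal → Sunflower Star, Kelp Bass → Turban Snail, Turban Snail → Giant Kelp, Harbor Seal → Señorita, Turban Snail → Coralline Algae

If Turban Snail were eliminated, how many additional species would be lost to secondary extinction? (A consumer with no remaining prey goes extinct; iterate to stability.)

8

Remove Turban Snail.
Round 1: Kelp Bass (all prey gone), Sheephead (all prey gone), Señorita (all prey gone), Sunflower Star (all prey gone), Rock Crab (all prey gone) → extinct.
Round 2: Harbor Seal (all prey gone), Giant Sea Bass (all prey gone), Sea Otter (all prey gone) → extinct.
No further losses. Total secondary extinctions: 8.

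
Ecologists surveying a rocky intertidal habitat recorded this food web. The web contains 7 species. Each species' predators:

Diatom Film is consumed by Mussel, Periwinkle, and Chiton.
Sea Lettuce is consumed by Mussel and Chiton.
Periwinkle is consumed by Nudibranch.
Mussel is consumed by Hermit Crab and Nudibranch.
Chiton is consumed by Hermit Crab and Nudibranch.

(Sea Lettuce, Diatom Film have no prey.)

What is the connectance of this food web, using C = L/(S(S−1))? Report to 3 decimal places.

C = 0.238

The web has S = 7 species and L = 10 feeding links.
C = L / (S(S−1)) = 10 / 42 = 0.2381 ≈ 0.238.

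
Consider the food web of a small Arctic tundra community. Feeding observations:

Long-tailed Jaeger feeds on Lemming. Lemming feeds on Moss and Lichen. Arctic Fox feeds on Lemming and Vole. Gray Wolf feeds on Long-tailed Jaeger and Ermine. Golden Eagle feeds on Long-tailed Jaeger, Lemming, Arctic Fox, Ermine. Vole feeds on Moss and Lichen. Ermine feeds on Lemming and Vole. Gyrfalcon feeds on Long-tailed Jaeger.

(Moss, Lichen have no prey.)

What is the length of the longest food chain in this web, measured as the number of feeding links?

One longest chain: Moss → Lemming → Ermine → Golden Eagle.
It has 4 species and 3 links.

3 links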